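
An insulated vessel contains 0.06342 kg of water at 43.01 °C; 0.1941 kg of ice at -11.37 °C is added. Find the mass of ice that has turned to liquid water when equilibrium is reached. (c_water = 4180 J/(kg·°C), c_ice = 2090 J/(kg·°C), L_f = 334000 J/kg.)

m_melted ≈ 0.0203 kg

Cooling the water to 0 °C releases 0.06342×4180×43.01 = 11402 J.
Of that, 0.1941×2090×11.37 = 4612.5 J goes to bring the ice to 0 °C, leaving 6789.3 J.
To melt every bit of ice: 0.1941×334000 = 64829 J.
That's not enough to melt it all — equilibrium is at 0 °C with ice remaining.
m_melted×334000 = 6789.3  ⇒  m_melted ≈ 0.02033 kg.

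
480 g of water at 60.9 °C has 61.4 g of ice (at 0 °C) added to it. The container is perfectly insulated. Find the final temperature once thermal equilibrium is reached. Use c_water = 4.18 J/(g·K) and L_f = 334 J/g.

T_f ≈ 44.9 °C

Energy conservation, ΣQ = 0:
latent heat to melt: 61.4·334 = 20508; meltwater 0→T: 61.4·4.18·T = 256.65 T; water: 2006.4(T − 60.9)
2263.1 T = 122190 − 20508 = 101682
T ≈ 44.93 °C — above 0 °C, consistent with complete melting.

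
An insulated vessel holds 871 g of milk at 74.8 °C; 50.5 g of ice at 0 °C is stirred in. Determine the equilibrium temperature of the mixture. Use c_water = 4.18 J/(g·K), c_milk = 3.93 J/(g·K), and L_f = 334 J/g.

T_f ≈ 65.8 °C

Let T be the final temperature. ΣQ_i = 0:
latent heat to melt: 50.5×334 = 16867
  warm the meltwater: 211.09 T
  milk: 3423(T − 74.8)
3634.1 T = 256043 − 16867 = 239176
T ≈ 65.81 °C — above 0 °C, consistent with complete melting.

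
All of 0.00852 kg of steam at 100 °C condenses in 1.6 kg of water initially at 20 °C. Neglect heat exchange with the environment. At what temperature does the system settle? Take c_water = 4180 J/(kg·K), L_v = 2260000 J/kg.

T_f ≈ 23.3 °C

Sum of m c ΔT and latent-heat terms is zero:
latent heat released on condensation: 0.00852×2260000 = 19255
  condensed water 100 °C→T: 35.61(T − 100)
  original water: 6688(T − 20)
6723.6 T = 19255 + 3561.4 + 133760 = 156577
T ≈ 23.29 °C, under the boiling point, so the assumption holds.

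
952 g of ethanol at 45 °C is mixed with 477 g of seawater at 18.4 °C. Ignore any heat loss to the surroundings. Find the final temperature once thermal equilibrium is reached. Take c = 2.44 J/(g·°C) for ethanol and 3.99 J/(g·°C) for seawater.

Heat lost by the ethanol equals heat gained by the seawater:
952*2.44*(45 − T) = 477*3.99*(T − 18.4)
2322.9(45 − T) = 1903.2(T − 18.4)
4226.1 T = 139549  ⇒  T ≈ 33.02 °C

T_f ≈ 33.0 °C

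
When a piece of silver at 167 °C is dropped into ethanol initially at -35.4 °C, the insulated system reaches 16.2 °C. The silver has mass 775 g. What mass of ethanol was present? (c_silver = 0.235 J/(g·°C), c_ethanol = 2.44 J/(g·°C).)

Heat lost by the silver = heat gained by the ethanol:
775·0.235·(167 − 16.2) = m·2.44·(16.2 − (-35.4))
125.9 m = 27464  ⇒  m ≈ 218.1 g

m ≈ 218 g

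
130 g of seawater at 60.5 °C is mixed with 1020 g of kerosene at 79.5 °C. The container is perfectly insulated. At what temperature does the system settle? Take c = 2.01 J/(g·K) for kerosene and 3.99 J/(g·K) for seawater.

T_f ≈ 75.7 °C

Let T be the final temperature. ΣQ_i = 0:
1020*2.01*(T − 79.5) + 130*3.99*(T − 60.5) = 0
2568.9 T = 194372
T ≈ 75.66 °C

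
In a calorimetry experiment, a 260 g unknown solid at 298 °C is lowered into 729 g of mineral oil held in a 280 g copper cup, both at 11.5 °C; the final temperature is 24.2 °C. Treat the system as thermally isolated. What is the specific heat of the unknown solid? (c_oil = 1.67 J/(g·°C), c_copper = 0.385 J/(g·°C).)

Setting the total heat transfer to zero:
260·c·(24.2 − 298) + 729·1.67·(24.2 − 11.5) + 280·0.385·(24.2 − 11.5) = 0
-71188 c = -16830
c = -16830/-71188 ≈ 0.2364 J/(g·°C)

c ≈ 0.236 J/(g·°C)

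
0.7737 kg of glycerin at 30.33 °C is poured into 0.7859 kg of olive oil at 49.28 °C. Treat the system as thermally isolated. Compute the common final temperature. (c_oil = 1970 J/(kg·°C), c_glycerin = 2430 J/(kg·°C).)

Heat lost by the oil equals heat gained by the glycerin:
0.7859×1970×(49.28 − T) = 0.7737×2430×(T − 30.33)
1548.2(49.28 − T) = 1880.1(T − 30.33)
3428.3 T = 133320  ⇒  T ≈ 38.89 °C

T_f ≈ 38.9 °C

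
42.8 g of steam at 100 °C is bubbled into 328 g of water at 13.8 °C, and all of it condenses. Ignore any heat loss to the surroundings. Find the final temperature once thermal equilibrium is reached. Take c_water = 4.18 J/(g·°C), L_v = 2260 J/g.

Energy balance with sensible and latent terms:
steam→water at 100 °C releases m L_v = 42.8·2260 = 96728
  condensed water 100 °C→T: 178.9(T − 100)
  water warms: 328·4.18·(T − 13.8) = 1371(T − 13.8)
1549.9 T = 96728 + 17890 + 18920 = 133539
T ≈ 86.16 °C, under the boiling point, so the assumption holds.

T_f ≈ 86.2 °C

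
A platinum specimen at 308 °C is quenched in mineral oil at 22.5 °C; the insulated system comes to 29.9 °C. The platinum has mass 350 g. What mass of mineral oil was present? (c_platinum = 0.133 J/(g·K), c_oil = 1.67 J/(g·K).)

m ≈ 1050 g

Taking heat into each body as positive, Σ m c ΔT = 0:
350·0.133·(29.9 − 308) + m·1.67·(29.9 − 22.5) = 0
12.36 m = 12946
m = 12946/12.36 ≈ 1048 g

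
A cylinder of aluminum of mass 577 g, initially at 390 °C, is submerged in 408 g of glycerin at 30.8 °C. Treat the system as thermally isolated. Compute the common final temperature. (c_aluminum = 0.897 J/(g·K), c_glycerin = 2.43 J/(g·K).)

T_f ≈ 154.0 °C

Heat gained plus heat lost sum to zero:
577*0.897*(T − 390) + 408*2.43*(T − 30.8) = 0
1509 T = 232388
T = 232388/1509 ≈ 154.00 °C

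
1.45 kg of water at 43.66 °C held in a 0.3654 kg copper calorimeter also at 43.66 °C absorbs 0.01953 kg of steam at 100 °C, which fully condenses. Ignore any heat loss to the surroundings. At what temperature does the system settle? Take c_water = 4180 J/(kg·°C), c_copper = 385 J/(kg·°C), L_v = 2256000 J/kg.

Energy conservation, ΣQ = 0:
steam→water at 100 °C releases m L_v = 0.01953·2256000 = 44060; condensed water 100 °C→T: 81.64(T − 100); original water: 6061(T − 43.66); copper cup: 0.3654·385·(T − 43.66) = 140.68(T − 43.66)
6283.3 T = 44060 + 8163.5 + 270765 = 322989
T ≈ 51.40 °C (< 100 °C, so full condensation is consistent).

T_f ≈ 51.4 °C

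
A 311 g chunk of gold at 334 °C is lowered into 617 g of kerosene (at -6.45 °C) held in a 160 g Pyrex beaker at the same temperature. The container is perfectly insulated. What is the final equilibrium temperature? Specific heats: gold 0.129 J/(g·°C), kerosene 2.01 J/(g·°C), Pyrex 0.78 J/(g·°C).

T_f ≈ 3.3 °C

Setting the total heat transfer to zero:
311*0.129*(T − 334) + 617*2.01*(T − (-6.45)) + 160*0.78*(T − (-6.45)) = 0
1405.1 T = 4595.7
T ≈ 3.27 °C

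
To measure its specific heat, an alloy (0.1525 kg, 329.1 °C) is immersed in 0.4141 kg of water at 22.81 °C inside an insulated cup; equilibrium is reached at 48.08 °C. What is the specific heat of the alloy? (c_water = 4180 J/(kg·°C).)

c ≈ 1020 J/(kg·°C)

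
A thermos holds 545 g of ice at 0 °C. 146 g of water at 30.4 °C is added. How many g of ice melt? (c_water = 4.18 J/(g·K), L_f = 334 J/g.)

Water can give up m c ΔT = 146·4.18·30.4 = 18553 J before reaching 0 °C.
Fully melting the ice requires m_ice L_f = 545·334 = 182030 J.
Since 18553 < 182030 J, not all the ice melts; equilibrium is at 0 °C.
Mass melted = 18553/334 ≈ 55.55 g.

m_melted ≈ 55.5 g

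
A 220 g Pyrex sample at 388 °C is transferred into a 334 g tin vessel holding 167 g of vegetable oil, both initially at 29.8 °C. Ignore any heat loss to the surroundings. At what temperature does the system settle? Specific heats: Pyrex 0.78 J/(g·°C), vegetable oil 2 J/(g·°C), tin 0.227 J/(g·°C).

With ΣQ=0 the equilibrium temperature is the m·c-weighted mean:
T_f = (171.6*388 + 334*29.8 + 75.82*29.8) / (171.6 + 334 + 75.82)
    = 78793 / 581.42 ≈ 135.52 °C

T_f ≈ 135.5 °C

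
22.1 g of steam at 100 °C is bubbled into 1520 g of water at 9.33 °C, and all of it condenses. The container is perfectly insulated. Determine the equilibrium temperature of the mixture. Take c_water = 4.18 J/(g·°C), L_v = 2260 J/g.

T_f ≈ 18.4 °C

Let T be the final temperature. ΣQ_i = 0:
latent heat released on condensation: 22.1×2260 = 49946; condensed water 100 °C→T: 92.38(T − 100); original water: 6353.6(T − 9.33)
6446 T = 49946 + 9237.8 + 59279 = 118463
T ≈ 18.38 °C — below 100 °C, confirming all the steam condensed.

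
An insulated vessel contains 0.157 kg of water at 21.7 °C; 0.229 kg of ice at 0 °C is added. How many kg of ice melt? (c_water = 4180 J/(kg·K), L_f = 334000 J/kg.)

m_melted ≈ 0.0426 kg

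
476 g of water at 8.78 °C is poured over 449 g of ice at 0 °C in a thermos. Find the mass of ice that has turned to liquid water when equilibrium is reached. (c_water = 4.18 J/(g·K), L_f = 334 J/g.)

Water can give up m c ΔT = 476·4.18·8.78 = 17469 J before reaching 0 °C.
To melt every bit of ice: 449·334 = 149966 J.
Since 17469 < 149966 J, not all the ice melts; equilibrium is at 0 °C.
Mass melted = 17469/334 ≈ 52.3 g.

m_melted ≈ 52.3 g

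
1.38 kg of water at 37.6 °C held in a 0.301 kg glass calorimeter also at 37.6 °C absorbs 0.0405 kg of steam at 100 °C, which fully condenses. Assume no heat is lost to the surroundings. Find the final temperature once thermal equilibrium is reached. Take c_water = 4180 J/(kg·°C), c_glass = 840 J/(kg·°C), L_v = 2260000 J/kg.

T_f ≈ 54.1 °C

Net heat exchanged in the isolated system is zero:
steam→water at 100 °C releases m L_v = 0.0405·2260000 = 91530; condensed water 100 °C→T: 169.29(T − 100); water warms: 1.38·4180·(T − 37.6) = 5768.4(T − 37.6); cup: 252.84(T − 37.6)
6190.5 T = 91530 + 16929 + 226399 = 334858
T ≈ 54.09 °C, under the boiling point, so the assumption holds.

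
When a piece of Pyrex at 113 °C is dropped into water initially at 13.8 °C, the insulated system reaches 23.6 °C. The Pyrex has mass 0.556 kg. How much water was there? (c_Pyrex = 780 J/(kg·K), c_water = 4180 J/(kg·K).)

m ≈ 0.946 kg

Taking heat into each body as positive, Σ m c ΔT = 0:
0.556×780×(23.6 − 113) + m×4180×(23.6 − 13.8) = 0
40964 m = 38771
m = 38771/40964 ≈ 0.9465 kg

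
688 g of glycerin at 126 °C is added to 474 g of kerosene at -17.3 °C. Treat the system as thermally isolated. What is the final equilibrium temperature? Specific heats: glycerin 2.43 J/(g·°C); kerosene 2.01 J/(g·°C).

Conservation of energy gives ΣQ = 0:
688×2.43×(T − 126) + 474×2.01×(T − (-17.3)) = 0
2624.6 T = 194169
T ≈ 73.98 °C

T_f ≈ 74.0 °C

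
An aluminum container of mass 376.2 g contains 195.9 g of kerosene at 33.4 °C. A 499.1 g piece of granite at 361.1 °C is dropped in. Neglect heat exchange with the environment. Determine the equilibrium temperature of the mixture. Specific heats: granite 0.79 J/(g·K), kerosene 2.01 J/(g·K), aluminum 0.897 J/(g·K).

T_f ≈ 148.2 °C

Energy conservation, ΣQ = 0:
499.1·0.79·(T − 361.1) + 195.9·2.01·(T − 33.4) + 376.2·0.897·(T − 33.4) = 0
394.29(T − 361.1) + 393.76(T − 33.4) + 337.45(T − 33.4) = 0
1125.5 T = 166800
T = 166800 / 1125.5 = 148 °C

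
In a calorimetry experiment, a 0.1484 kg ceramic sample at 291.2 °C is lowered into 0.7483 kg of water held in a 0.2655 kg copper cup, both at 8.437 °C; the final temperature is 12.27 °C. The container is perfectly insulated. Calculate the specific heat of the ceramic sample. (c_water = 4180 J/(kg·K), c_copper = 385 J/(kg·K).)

Let T be the final temperature. ΣQ_i = 0:
0.1484·c·(12.27 − 291.2) + 0.7483·4180·(12.27 − 8.437) + 0.2655·385·(12.27 − 8.437) = 0
-41.39 c = -12381
c = -12381/-41.39 ≈ 299.1 J/(kg·K)

c ≈ 299 J/(kg·K)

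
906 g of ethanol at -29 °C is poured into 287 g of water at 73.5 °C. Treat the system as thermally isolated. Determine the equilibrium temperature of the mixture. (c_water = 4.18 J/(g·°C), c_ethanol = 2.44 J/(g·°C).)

Heat lost by the water equals heat gained by the ethanol:
287·4.18·(73.5 − T) = 906·2.44·(T − (-29))
1199.7(73.5 − T) = 2210.6(T − (-29))
3410.3 T = 24066  ⇒  T ≈ 7.06 °C

T_f ≈ 7.1 °C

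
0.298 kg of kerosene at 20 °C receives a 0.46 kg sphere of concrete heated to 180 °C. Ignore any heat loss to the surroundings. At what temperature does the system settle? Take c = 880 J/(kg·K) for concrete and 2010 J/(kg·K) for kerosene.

T_f ≈ 84.5 °C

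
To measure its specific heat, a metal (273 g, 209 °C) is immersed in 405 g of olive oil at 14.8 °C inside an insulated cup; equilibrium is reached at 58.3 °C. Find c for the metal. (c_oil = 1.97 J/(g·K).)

m_s c (T_s − T_f) = m_oil c_oil (T_f − T_0):
273·c·(209 − 58.3) = 405·1.97·(58.3 − 14.8)
41141 c = 34706  ⇒  c ≈ 0.8436 J/(g·K)

c ≈ 0.844 J/(g·K)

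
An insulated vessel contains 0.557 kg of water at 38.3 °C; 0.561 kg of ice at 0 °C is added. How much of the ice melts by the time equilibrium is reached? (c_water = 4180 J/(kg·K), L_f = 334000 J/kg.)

Heat available from the water dropping to 0 °C: 0.557×4180×38.3 = 89172 J.
Melting all 0.561 kg of ice would need 0.561×334000 = 187374 J.
Since 89172 < 187374 J, not all the ice melts; equilibrium is at 0 °C.
m_melted×334000 = 89172  ⇒  m_melted ≈ 0.267 kg.

m_melted ≈ 0.267 kg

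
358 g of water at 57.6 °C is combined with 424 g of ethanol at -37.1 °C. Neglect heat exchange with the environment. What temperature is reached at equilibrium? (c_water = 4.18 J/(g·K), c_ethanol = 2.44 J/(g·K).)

Energy conservation, ΣQ = 0:
358*4.18*(T − 57.6) + 424*2.44*(T − (-37.1)) = 0
1496.4(T − 57.6) + 1034.6(T − (-37.1)) = 0
2531 T = 47813
T ≈ 18.89 °C

T_f ≈ 18.9 °C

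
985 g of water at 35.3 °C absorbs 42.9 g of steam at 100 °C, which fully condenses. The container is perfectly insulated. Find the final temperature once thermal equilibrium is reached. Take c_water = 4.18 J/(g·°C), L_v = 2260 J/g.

T_f ≈ 60.6 °C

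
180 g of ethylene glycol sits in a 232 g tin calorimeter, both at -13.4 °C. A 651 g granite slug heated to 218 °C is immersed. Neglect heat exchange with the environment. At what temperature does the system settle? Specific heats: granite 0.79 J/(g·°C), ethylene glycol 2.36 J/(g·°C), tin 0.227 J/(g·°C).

T_f ≈ 106.6 °C

Energy conservation, ΣQ = 0:
651×0.79×(T − 218) + 180×2.36×(T − (-13.4)) + 232×0.227×(T − (-13.4)) = 0
514.29(T − 218) + 424.8(T − (-13.4)) + 52.66(T − (-13.4)) = 0
991.75 T = 105717
T ≈ 106.60 °C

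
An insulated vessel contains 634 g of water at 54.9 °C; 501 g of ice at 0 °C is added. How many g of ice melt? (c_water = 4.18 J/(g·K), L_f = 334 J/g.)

Cooling the water to 0 °C releases 634·4.18·54.9 = 145492 J.
Fully melting the ice requires m_ice L_f = 501·334 = 167334 J.
Since 145492 < 167334 J, not all the ice melts; equilibrium is at 0 °C.
Mass melted = 145492/334 ≈ 435.6 g.

m_melted ≈ 436 g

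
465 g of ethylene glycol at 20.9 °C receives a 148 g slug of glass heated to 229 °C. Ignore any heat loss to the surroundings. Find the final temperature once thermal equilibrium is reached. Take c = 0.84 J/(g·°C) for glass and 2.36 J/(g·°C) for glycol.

Net heat exchanged in the isolated system is zero:
148×0.84×(T − 229) + 465×2.36×(T − 20.9) = 0
124.32(T − 229) + 1097.4(T − 20.9) = 0
1221.7 T = 51405
T = 51405/1221.7 ≈ 42.08 °C

T_f ≈ 42.1 °C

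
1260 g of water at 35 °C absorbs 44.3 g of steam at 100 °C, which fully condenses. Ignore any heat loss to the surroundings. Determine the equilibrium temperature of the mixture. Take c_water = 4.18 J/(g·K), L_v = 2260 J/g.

Conservation of energy gives ΣQ = 0:
latent heat released on condensation: 44.3·2260 = 100118
  condensed water 100 °C→T: 185.17(T − 100)
  water warms: 1260·4.18·(T − 35) = 5266.8(T − 35)
5452 T = 100118 + 18517 + 184338 = 302973
T ≈ 55.57 °C — below 100 °C, confirming all the steam condensed.

T_f ≈ 55.6 °C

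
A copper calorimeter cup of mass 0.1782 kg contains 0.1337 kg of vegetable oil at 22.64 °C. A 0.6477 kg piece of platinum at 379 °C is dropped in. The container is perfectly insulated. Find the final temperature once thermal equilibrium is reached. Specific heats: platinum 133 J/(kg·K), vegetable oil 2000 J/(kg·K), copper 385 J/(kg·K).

T_f ≈ 95.4 °C

Heat gained plus heat lost sum to zero:
0.6477×133×(T − 379) + 0.1337×2000×(T − 22.64) + 0.1782×385×(T − 22.64) = 0
86.14(T − 379) + 267.4(T − 22.64) + 68.61(T − 22.64) = 0
422.15 T = 40256
T ≈ 95.36 °C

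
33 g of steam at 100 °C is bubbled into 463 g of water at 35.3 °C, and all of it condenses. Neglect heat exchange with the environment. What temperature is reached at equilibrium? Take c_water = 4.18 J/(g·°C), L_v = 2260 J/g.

Conservation of energy gives ΣQ = 0:
latent heat released on condensation: 33×2260 = 74580
  condensed water 100 °C→T: 137.94(T − 100)
  water warms: 463×4.18×(T − 35.3) = 1935.3(T − 35.3)
2073.3 T = 74580 + 13794 + 68318 = 156692
T ≈ 75.58 °C (< 100 °C, so full condensation is consistent).

T_f ≈ 75.6 °C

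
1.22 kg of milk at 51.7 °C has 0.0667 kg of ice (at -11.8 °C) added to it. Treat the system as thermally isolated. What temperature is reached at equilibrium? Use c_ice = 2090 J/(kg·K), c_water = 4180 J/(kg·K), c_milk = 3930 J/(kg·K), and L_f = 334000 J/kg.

Energy conservation, ΣQ = 0:
warm ice to 0 °C: 0.0667·2090·(0 − (-11.8)) = 1645; fusion: m_ice L_f = 0.0667·334000 = 22278; meltwater 0→T: 0.0667·4180·T = 278.81 T; milk: 4794.6(T − 51.7)
5073.4 T = 247881 − 23923 = 223958
T ≈ 44.14 °C. Since T > 0 °C, the all-ice-melts assumption holds.

T_f ≈ 44.1 °C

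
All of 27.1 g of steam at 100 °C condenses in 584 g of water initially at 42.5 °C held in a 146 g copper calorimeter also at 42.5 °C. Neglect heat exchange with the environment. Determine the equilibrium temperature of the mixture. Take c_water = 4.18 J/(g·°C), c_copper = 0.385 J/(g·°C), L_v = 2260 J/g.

T_f ≈ 68.5 °C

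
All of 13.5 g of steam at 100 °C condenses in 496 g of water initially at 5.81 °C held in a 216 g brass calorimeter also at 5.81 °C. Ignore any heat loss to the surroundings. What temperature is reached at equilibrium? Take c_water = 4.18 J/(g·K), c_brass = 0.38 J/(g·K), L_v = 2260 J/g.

T_f ≈ 22.0 °C

Conservation of energy gives ΣQ = 0:
latent heat released on condensation: 13.5×2260 = 30510; condensate cools 100→T: 13.5×4.18×(T − 100) = 56.43(T − 100); water warms: 496×4.18×(T − 5.81) = 2073.3(T − 5.81); cup: 82.08(T − 5.81)
2211.8 T = 30510 + 5643 + 12523 = 48676
T ≈ 22.01 °C (< 100 °C, so full condensation is consistent).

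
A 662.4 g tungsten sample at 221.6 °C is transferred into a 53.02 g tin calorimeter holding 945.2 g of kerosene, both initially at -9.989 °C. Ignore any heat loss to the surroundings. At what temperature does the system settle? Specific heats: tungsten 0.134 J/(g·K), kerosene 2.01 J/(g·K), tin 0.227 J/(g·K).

T_f = Σ m_i c_i T_i / Σ m_i c_i:
T_f = (88.76·221.6 + 1899.9·(-9.989) + 12.04·(-9.989)) / (88.76 + 1899.9 + 12.04)
    = 571.73 / 2000.6 ≈ 0.29 °C

T_f ≈ 0.3 °C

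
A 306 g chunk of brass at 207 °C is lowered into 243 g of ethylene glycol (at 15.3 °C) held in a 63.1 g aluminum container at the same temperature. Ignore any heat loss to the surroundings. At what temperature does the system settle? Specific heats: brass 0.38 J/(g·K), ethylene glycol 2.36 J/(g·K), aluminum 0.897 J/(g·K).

T_f ≈ 45.2 °C

Taking heat into each body as positive, Σ m c ΔT = 0:
306×0.38×(T − 207) + 243×2.36×(T − 15.3) + 63.1×0.897×(T − 15.3) = 0
116.28(T − 207) + 573.48(T − 15.3) + 56.6(T − 15.3) = 0
746.36 T = 33710
T = 33710/746.36 ≈ 45.17 °C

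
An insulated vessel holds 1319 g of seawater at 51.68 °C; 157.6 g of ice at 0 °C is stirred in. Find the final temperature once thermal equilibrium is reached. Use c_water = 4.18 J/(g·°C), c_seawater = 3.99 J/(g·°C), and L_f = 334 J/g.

T_f ≈ 37.0 °C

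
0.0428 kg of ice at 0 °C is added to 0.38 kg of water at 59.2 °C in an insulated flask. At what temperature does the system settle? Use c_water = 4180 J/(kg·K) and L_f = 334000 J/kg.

T_f ≈ 45.1 °C

Energy balance with sensible and latent terms:
latent heat to melt: 0.0428·334000 = 14295; meltwater 0→T: 0.0428·4180·T = 178.9 T; water: 1588.4(T − 59.2)
1767.3 T = 94033 − 14295 = 79738
T ≈ 45.12 °C — above 0 °C, consistent with complete melting.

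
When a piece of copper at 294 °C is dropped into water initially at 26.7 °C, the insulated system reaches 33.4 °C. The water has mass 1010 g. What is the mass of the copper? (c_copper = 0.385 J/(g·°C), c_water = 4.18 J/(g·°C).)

Net heat exchanged in the isolated system is zero:
m·0.385·(33.4 − 294) + 1010·4.18·(33.4 − 26.7) = 0
-100.33 m = -28286
m = -28286/-100.33 ≈ 281.9 g

m ≈ 282 g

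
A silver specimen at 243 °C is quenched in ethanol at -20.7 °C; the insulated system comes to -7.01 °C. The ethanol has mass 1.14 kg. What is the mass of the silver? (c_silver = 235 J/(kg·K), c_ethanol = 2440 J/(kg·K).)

m ≈ 0.648 kg

|Q_silver| = |Q_ethanol|:
m×235×(243 − -7.01) = 1.14×2440×(-7.01 − (-20.7))
58752 m = 38080  ⇒  m ≈ 0.6481 kg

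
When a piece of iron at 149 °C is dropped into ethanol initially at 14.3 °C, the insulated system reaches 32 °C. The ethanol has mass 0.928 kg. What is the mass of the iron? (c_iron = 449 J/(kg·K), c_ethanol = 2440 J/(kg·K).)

m ≈ 0.763 kg

Taking heat into each body as positive, Σ m c ΔT = 0:
m×449×(32 − 149) + 0.928×2440×(32 − 14.3) = 0
-52533 m = -40078
m = -40078/-52533 ≈ 0.7629 kg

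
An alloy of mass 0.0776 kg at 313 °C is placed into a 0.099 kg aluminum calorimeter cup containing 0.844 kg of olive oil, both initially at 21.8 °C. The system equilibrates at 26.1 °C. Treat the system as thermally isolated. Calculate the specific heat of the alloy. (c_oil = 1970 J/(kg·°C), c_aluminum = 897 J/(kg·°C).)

Taking heat into each body as positive, Σ m c ΔT = 0:
0.0776·c·(26.1 − 313) + 0.844·1970·(26.1 − 21.8) + 0.099·897·(26.1 − 21.8) = 0
-22.26 c = -7531.4
c = -7531.4/-22.26 ≈ 338.3 J/(kg·°C)

c ≈ 338 J/(kg·°C)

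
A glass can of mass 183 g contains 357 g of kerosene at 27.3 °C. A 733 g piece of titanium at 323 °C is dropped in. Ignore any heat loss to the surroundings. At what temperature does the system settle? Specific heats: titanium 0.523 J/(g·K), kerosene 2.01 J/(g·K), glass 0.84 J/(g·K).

T_f ≈ 117.7 °C

With ΣQ=0 the equilibrium temperature is the m·c-weighted mean:
T_f = (383.36×323 + 717.57×27.3 + 153.72×27.3) / (383.36 + 717.57 + 153.72)
    = 147611 / 1254.6 ≈ 117.65 °C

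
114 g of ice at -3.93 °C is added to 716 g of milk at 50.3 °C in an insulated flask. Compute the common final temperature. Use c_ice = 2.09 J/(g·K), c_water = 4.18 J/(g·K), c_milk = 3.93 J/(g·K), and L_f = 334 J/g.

T_f ≈ 31.2 °C

Taking heat into each body as positive, Σ m c ΔT = 0:
ice -3.93→0 °C: 114×2.09×3.93 = 936.36; fusion: m_ice L_f = 114×334 = 38076; warm the meltwater: 476.52 T; milk cools: 716×3.93×(T − 50.3) = 2813.9(T − 50.3)
3290.4 T = 141538 − 39012 = 102526
T ≈ 31.16 °C. Since T > 0 °C, the all-ice-melts assumption holds.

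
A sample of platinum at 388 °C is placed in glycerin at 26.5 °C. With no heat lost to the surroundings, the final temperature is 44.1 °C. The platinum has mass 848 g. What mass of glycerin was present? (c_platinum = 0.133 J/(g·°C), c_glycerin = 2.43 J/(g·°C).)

m ≈ 907 g

Setting the total heat transfer to zero:
848·0.133·(44.1 − 388) + m·2.43·(44.1 − 26.5) = 0
42.77 m = 38786
m = 38786/42.77 ≈ 906.9 g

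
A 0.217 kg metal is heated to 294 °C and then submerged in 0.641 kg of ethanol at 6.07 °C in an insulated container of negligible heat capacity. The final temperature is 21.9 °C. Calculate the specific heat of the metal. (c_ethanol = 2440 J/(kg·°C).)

c ≈ 419 J/(kg·°C)

m_s c (T_s − T_f) = m_ethanol c_ethanol (T_f − T_0):
0.217·c·(294 − 21.9) = 0.641·2440·(21.9 − 6.07)
59.05 c = 24759  ⇒  c ≈ 419.3 J/(kg·°C)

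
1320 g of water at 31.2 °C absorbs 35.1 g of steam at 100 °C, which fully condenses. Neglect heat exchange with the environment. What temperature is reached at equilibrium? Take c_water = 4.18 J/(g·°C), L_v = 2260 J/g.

T_f ≈ 47.0 °C

Energy conservation, ΣQ = 0:
latent heat released on condensation: 35.1·2260 = 79326; condensate cools 100→T: 35.1·4.18·(T − 100) = 146.72(T − 100); water warms: 1320·4.18·(T − 31.2) = 5517.6(T − 31.2)
5664.3 T = 79326 + 14672 + 172149 = 266147
T ≈ 46.99 °C — below 100 °C, confirming all the steam condensed.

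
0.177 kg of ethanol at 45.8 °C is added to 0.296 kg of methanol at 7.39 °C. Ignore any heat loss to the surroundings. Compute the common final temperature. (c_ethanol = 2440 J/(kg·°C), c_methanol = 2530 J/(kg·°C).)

T_f ≈ 21.4 °C

Net heat exchanged in the isolated system is zero:
0.177·2440·(T − 45.8) + 0.296·2530·(T − 7.39) = 0
1180.8 T = 25314
T = 25314/1180.8 ≈ 21.44 °C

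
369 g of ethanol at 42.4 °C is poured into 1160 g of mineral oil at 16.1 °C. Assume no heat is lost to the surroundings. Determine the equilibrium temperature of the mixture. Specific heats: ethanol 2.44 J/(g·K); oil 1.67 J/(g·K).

T_f ≈ 24.4 °C

Conservation of energy gives ΣQ = 0:
369·2.44·(T − 42.4) + 1160·1.67·(T − 16.1) = 0
(900.36 + 1937.2) T = 900.36·42.4 + 1937.2·16.1
T ≈ 24.45 °C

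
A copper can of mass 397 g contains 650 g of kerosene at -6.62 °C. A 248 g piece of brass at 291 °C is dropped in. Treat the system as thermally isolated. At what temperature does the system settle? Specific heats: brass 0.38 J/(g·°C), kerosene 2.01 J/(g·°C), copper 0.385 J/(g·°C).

T_f ≈ 11.4 °C

Net heat exchanged in the isolated system is zero:
248*0.38*(T − 291) + 650*2.01*(T − (-6.62)) + 397*0.385*(T − (-6.62)) = 0
94.24(T − 291) + 1306.5(T − (-6.62)) + 152.84(T − (-6.62)) = 0
(94.24 + 1306.5 + 152.84) T = 94.24*291 + 1306.5*(-6.62) + 152.84*(-6.62)
T = 17763 / 1553.6 = 11.4 °C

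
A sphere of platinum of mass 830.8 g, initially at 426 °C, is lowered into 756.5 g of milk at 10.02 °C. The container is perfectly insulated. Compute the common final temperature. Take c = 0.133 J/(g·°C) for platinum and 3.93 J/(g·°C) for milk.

With ΣQ=0 the equilibrium temperature is the m·c-weighted mean:
T_f = (110.5*426 + 2973*10.02) / (110.5 + 2973)
    = 76861 / 3083.5 ≈ 24.93 °C

T_f ≈ 24.9 °C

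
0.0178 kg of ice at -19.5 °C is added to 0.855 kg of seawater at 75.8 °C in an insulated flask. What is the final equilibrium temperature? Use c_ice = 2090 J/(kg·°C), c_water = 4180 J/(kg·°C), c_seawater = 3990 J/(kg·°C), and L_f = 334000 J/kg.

Taking heat into each body as positive, Σ m c ΔT = 0:
ice -19.5→0 °C: 0.0178·2090·19.5 = 725.44; melt ice: 0.0178·334000 = 5945.2; warm the meltwater: 74.4 T; seawater cools: 0.855·3990·(T − 75.8) = 3411.4(T − 75.8)
3485.9 T = 258588 − 6670.6 = 251917
T ≈ 72.27 °C. Since T > 0 °C, the all-ice-melts assumption holds.

T_f ≈ 72.3 °C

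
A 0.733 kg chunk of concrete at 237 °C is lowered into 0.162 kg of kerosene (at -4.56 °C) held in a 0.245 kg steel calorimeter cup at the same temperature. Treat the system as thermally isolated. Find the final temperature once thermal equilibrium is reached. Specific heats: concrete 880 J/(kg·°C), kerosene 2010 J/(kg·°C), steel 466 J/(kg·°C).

T_f = Σ m_i c_i T_i / Σ m_i c_i:
T_f = (645.04×237 + 325.62×(-4.56) + 114.17×(-4.56)) / (645.04 + 325.62 + 114.17)
    = 150869 / 1084.8 ≈ 139.07 °C

T_f ≈ 139.1 °C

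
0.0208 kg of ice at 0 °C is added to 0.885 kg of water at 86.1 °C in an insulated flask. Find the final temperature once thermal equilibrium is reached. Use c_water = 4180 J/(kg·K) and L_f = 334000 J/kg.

Conservation of energy gives ΣQ = 0:
latent heat to melt: 0.0208×334000 = 6947.2
  meltwater 0→T: 0.0208×4180×T = 86.94 T
  water cools: 0.885×4180×(T − 86.1) = 3699.3(T − 86.1)
3786.2 T = 318510 − 6947.2 = 311563
T ≈ 82.29 °C — above 0 °C, consistent with complete melting.

T_f ≈ 82.3 °C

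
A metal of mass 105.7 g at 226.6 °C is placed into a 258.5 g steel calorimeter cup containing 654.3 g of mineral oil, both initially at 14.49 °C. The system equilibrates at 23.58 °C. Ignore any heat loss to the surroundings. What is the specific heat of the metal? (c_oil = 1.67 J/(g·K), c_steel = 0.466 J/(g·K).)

c ≈ 0.514 J/(g·K)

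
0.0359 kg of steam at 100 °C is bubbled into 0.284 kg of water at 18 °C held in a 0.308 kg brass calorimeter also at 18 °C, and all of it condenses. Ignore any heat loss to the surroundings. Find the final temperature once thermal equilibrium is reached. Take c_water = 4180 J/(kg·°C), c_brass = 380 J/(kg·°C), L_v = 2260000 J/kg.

T_f ≈ 82.3 °C

Setting the total heat transfer to zero:
latent heat released on condensation: 0.0359×2260000 = 81134
  condensed water 100 °C→T: 150.06(T − 100)
  original water: 1187.1(T − 18)
  brass cup: 0.308×380×(T − 18) = 117.04(T − 18)
1454.2 T = 81134 + 15006 + 23475 = 119615
T ≈ 82.25 °C (< 100 °C, so full condensation is consistent).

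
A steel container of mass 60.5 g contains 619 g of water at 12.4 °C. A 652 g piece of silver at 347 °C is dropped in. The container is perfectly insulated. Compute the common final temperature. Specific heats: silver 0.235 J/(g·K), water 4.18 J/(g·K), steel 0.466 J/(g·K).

With ΣQ=0 the equilibrium temperature is the m·c-weighted mean:
T_f = (153.22×347 + 2587.4×12.4 + 28.19×12.4) / (153.22 + 2587.4 + 28.19)
    = 85601 / 2768.8 ≈ 30.92 °C

T_f ≈ 30.9 °C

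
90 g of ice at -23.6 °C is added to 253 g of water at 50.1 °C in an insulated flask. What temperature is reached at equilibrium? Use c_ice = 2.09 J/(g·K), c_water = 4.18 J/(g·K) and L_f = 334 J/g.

Taking heat into each body as positive, Σ m c ΔT = 0:
ice -23.6→0 °C: 90×2.09×23.6 = 4439.2
  latent heat to melt: 90×334 = 30060
  warm the meltwater: 376.2 T
  water cools: 253×4.18×(T − 50.1) = 1057.5(T − 50.1)
1433.7 T = 52983 − 34499 = 18484
T ≈ 12.89 °C — above 0 °C, consistent with complete melting.

T_f ≈ 12.9 °C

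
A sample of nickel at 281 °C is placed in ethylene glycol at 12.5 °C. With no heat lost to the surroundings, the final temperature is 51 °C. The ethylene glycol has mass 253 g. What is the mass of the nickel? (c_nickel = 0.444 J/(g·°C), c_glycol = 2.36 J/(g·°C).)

Conservation of energy gives ΣQ = 0:
m·0.444·(51 − 281) + 253·2.36·(51 − 12.5) = 0
-102.12 m = -22988
m = -22988/-102.12 ≈ 225.1 g

m ≈ 225 g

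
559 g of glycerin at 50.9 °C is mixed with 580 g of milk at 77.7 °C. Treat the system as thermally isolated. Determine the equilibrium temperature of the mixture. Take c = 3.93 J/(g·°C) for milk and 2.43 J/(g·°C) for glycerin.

T_f ≈ 67.7 °C

Let T be the final temperature. ΣQ_i = 0:
580*3.93*(T − 77.7) + 559*2.43*(T − 50.9) = 0
2279.4(T − 77.7) + 1358.4(T − 50.9) = 0
(2279.4 + 1358.4) T = 2279.4*77.7 + 1358.4*50.9
T = 246250 / 3637.8 = 67.7 °C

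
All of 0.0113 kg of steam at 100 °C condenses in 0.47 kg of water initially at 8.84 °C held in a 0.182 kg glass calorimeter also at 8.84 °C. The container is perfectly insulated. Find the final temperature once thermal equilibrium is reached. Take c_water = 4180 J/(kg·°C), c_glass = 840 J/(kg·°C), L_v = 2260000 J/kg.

T_f ≈ 22.6 °C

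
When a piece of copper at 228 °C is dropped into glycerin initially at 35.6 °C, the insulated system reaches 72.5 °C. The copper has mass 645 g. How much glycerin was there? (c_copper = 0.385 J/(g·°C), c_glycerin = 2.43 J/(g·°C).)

Setting the total heat transfer to zero:
645·0.385·(72.5 − 228) + m·2.43·(72.5 − 35.6) = 0
89.67 m = 38615
m = 38615/89.67 ≈ 430.6 g

m ≈ 431 g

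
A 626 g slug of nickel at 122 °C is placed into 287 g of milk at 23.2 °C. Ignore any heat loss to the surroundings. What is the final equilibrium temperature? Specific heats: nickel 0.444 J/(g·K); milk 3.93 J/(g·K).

Net heat exchanged in the isolated system is zero:
626·0.444·(T − 122) + 287·3.93·(T − 23.2) = 0
1405.9 T = 60077
T = 60077 / 1405.9 = 42.7 °C

T_f ≈ 42.7 °C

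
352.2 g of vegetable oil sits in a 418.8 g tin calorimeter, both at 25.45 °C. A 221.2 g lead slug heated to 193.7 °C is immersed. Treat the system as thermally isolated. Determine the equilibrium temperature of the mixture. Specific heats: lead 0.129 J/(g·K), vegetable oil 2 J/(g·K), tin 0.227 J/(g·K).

Energy conservation, ΣQ = 0:
221.2*0.129*(T − 193.7) + 352.2*2*(T − 25.45) + 418.8*0.227*(T − 25.45) = 0
(28.53 + 704.4 + 95.07) T = 28.53*193.7 + 704.4*25.45 + 95.07*25.45
T = 25874/828 ≈ 31.25 °C

T_f ≈ 31.2 °C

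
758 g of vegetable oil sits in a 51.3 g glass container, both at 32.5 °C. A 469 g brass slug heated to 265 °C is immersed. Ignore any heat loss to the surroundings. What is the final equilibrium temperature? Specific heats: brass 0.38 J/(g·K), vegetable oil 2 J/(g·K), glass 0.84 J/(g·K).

Energy conservation, ΣQ = 0:
469*0.38*(T − 265) + 758*2*(T − 32.5) + 51.3*0.84*(T − 32.5) = 0
178.22(T − 265) + 1516(T − 32.5) + 43.09(T − 32.5) = 0
1737.3 T = 97899
T = 97899/1737.3 ≈ 56.35 °C

T_f ≈ 56.4 °C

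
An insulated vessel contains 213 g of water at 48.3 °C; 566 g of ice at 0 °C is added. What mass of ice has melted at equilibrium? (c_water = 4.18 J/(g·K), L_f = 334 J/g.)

m_melted ≈ 129 g

Water can give up m c ΔT = 213×4.18×48.3 = 43003 J before reaching 0 °C.
To melt every bit of ice: 566×334 = 189044 J.
That's not enough to melt it all — equilibrium is at 0 °C with ice remaining.
m_melted×334 = 43003  ⇒  m_melted ≈ 128.8 g.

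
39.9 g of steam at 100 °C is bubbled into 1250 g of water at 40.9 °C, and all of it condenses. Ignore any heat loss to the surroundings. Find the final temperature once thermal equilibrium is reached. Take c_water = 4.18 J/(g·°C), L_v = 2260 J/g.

Energy balance with sensible and latent terms:
condense steam: −39.9×2260 = −90174
  condensate cools 100→T: 39.9×4.18×(T − 100) = 166.78(T − 100)
  original water: 5225(T − 40.9)
5391.8 T = 90174 + 16678 + 213702 = 320555
T ≈ 59.45 °C — below 100 °C, confirming all the steam condensed.

T_f ≈ 59.5 °C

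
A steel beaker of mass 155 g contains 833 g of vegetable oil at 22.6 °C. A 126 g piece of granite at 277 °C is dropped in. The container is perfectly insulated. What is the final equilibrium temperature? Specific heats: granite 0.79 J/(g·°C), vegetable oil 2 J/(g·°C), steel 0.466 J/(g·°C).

T_f ≈ 36.4 °C

Setting the total heat transfer to zero:
126×0.79×(T − 277) + 833×2×(T − 22.6) + 155×0.466×(T − 22.6) = 0
1837.8 T = 66857
T = 66857/1837.8 ≈ 36.38 °C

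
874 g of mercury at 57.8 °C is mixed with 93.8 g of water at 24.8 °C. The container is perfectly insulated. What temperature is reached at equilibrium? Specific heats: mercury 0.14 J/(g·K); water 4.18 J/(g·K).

T_f ≈ 32.6 °C

Energy conservation, ΣQ = 0:
874*0.14*(T − 57.8) + 93.8*4.18*(T − 24.8) = 0
122.36(T − 57.8) + 392.08(T − 24.8) = 0
514.44 T = 16796
T = 16796 / 514.44 = 32.6 °C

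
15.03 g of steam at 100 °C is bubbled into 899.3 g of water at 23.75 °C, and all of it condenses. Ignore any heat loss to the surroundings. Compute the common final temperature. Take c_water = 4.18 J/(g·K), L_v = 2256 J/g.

Heat gained plus heat lost sum to zero:
steam→water at 100 °C releases m L_v = 15.03·2256 = 33908; condensed water 100 °C→T: 62.83(T − 100); water warms: 899.3·4.18·(T − 23.75) = 3759.1(T − 23.75)
3821.9 T = 33908 + 6282.5 + 89278 = 129468
T ≈ 33.88 °C (< 100 °C, so full condensation is consistent).

T_f ≈ 33.9 °C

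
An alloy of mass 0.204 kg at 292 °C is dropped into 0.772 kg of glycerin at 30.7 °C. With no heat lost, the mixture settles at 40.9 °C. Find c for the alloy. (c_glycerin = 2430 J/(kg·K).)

c ≈ 374 J/(kg·K)

Energy conservation, ΣQ = 0:
0.204×c×(40.9 − 292) + 0.772×2430×(40.9 − 30.7) = 0
-51.22 c = -19135
c = -19135/-51.22 ≈ 373.5 J/(kg·K)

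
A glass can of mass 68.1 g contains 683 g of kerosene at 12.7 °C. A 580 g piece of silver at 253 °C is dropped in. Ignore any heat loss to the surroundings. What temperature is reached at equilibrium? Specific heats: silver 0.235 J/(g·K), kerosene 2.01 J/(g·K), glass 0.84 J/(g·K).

Setting the total heat transfer to zero:
580×0.235×(T − 253) + 683×2.01×(T − 12.7) + 68.1×0.84×(T − 12.7) = 0
136.3(T − 253) + 1372.8(T − 12.7) + 57.2(T − 12.7) = 0
1566.3 T = 52645
T ≈ 33.61 °C

T_f ≈ 33.6 °C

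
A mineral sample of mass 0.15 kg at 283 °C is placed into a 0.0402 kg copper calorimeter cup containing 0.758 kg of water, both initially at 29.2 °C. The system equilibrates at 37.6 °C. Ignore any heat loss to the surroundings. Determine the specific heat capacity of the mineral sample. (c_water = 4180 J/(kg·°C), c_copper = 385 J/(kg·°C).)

Energy conservation, ΣQ = 0:
0.15·c·(37.6 − 283) + 0.758·4180·(37.6 − 29.2) + 0.0402·385·(37.6 − 29.2) = 0
-36.81 c = -26745
c = -26745/-36.81 ≈ 726.6 J/(kg·°C)

c ≈ 727 J/(kg·°C)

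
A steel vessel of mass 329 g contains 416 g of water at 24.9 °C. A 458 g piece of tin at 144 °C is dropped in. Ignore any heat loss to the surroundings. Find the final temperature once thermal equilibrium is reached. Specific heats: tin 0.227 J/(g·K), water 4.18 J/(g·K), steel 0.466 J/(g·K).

T_f ≈ 31.1 °C

T_f = Σ m_i c_i T_i / Σ m_i c_i:
T_f = (103.97×144 + 1738.9×24.9 + 153.31×24.9) / (103.97 + 1738.9 + 153.31)
    = 62087 / 1996.2 ≈ 31.10 °C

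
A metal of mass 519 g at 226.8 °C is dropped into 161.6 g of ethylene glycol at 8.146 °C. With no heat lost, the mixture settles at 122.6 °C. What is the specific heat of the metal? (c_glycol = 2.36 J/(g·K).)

c ≈ 0.807 J/(g·K)

m_s c (T_s − T_f) = m_glycol c_glycol (T_f − T_0):
519×c×(226.8 − 122.6) = 161.6×2.36×(122.6 − 8.146)
54080 c = 43650  ⇒  c ≈ 0.8071 J/(g·K)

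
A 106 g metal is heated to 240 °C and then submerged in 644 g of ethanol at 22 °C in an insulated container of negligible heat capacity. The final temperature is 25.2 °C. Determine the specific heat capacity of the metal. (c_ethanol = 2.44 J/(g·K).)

Heat lost by the metal = heat gained by the ethanol:
106·c·(240 − 25.2) = 644·2.44·(25.2 − 22)
22769 c = 5028.4  ⇒  c ≈ 0.2208 J/(g·K)

c ≈ 0.221 J/(g·K)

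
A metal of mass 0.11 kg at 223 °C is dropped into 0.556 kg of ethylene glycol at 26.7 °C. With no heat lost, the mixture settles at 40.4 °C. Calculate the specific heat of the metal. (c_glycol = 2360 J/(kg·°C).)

c ≈ 895 J/(kg·°C)

m_s c (T_s − T_f) = m_glycol c_glycol (T_f − T_0):
0.11·c·(223 − 40.4) = 0.556·2360·(40.4 − 26.7)
20.09 c = 17977  ⇒  c ≈ 895 J/(kg·°C)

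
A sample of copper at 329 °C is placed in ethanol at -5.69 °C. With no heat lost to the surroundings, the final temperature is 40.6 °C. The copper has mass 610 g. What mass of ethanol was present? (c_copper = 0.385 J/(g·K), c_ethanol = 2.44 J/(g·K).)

m ≈ 600 g

|Q_copper| = |Q_ethanol|:
610×0.385×(329 − 40.6) = m×2.44×(40.6 − (-5.69))
112.95 m = 67731  ⇒  m ≈ 599.7 g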